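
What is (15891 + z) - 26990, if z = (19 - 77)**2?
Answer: -7735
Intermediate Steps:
z = 3364 (z = (-58)**2 = 3364)
(15891 + z) - 26990 = (15891 + 3364) - 26990 = 19255 - 26990 = -7735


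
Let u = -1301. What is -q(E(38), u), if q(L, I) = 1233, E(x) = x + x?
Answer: -1233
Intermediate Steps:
E(x) = 2*x
-q(E(38), u) = -1*1233 = -1233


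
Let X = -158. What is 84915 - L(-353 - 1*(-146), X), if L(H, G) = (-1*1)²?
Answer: 84914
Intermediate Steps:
L(H, G) = 1 (L(H, G) = (-1)² = 1)
84915 - L(-353 - 1*(-146), X) = 84915 - 1*1 = 84915 - 1 = 84914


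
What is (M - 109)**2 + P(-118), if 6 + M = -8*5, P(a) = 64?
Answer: 24089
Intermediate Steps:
M = -46 (M = -6 - 8*5 = -6 - 40 = -46)
(M - 109)**2 + P(-118) = (-46 - 109)**2 + 64 = (-155)**2 + 64 = 24025 + 64 = 24089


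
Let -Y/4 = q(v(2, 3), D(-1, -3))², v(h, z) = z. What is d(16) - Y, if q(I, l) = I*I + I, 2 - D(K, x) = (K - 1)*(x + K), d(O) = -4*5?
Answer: 556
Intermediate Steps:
d(O) = -20
D(K, x) = 2 - (-1 + K)*(K + x) (D(K, x) = 2 - (K - 1)*(x + K) = 2 - (-1 + K)*(K + x))
q(I, l) = I + I² (q(I, l) = I² + I = I + I²)
Y = -576 (Y = -4*9*(1 + 3)² = -4*(3*4)² = -4*12² = -4*144 = -576)
d(16) - Y = -20 - 1*(-576) = -20 + 576 = 556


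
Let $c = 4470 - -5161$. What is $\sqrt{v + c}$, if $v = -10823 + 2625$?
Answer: $\sqrt{1433} \approx 37.855$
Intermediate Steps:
$c = 9631$ ($c = 4470 + 5161 = 9631$)
$v = -8198$
$\sqrt{v + c} = \sqrt{-8198 + 9631} = \sqrt{1433}$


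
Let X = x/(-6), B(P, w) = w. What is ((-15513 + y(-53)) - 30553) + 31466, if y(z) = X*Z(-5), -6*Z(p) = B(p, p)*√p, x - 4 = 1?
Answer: -14600 - 25*I*√5/36 ≈ -14600.0 - 1.5528*I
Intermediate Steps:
x = 5 (x = 4 + 1 = 5)
X = -⅚ (X = 5/(-6) = 5*(-⅙) = -⅚ ≈ -0.83333)
Z(p) = -p^(3/2)/6 (Z(p) = -p*√p/6 = -p^(3/2)/6)
y(z) = -25*I*√5/36 (y(z) = -(-5)*(-5)^(3/2)/36 = -(-5)*(-5*I*√5)/36 = -25*I*√5/36)
((-15513 + y(-53)) - 30553) + 31466 = ((-15513 - 25*I*√5/36) - 30553) + 31466 = (-46066 - 25*I*√5/36) + 31466 = -14600 - 25*I*√5/36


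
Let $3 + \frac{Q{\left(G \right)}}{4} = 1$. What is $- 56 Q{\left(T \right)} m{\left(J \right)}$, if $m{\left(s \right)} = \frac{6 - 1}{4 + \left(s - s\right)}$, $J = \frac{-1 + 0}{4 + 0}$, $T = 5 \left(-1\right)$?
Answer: $560$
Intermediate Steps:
$T = -5$
$J = - \frac{1}{4} \approx -0.25$
$Q{\left(G \right)} = -8$ ($Q{\left(G \right)} = -12 + 4 \cdot 1 = -12 + 4 = -8$)
$m{\left(s \right)} = \frac{5}{4}$ ($m{\left(s \right)} = \frac{5}{4 + 0} = \frac{5}{4}$)
$- 56 Q{\left(T \right)} m{\left(J \right)} = \left(-56\right) \left(-8\right) \frac{5}{4} = 448 \cdot \frac{5}{4} = 560$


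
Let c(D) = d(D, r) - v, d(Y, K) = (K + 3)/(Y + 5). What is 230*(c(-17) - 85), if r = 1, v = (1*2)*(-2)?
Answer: -56120/3 ≈ -18707.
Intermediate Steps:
v = -4 (v = 2*(-2) = -4)
d(Y, K) = (3 + K)/(5 + Y)
c(D) = 4 + 4/(5 + D) (c(D) = (3 + 1)/(5 + D) - 1*(-4) = 4/(5 + D) + 4 = 4 + 4/(5 + D))
230*(c(-17) - 85) = 230*(4*(6 - 17)/(5 - 17) - 85) = 230*(4*(-11)/(-12) - 85) = 230*(4*(-1/12)*(-11) - 85) = 230*(11/3 - 85) = 230*(-244/3) = -56120/3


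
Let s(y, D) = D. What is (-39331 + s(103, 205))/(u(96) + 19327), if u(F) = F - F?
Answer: -39126/19327 ≈ -2.0244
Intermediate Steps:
u(F) = 0
(-39331 + s(103, 205))/(u(96) + 19327) = (-39331 + 205)/(0 + 19327) = -39126/19327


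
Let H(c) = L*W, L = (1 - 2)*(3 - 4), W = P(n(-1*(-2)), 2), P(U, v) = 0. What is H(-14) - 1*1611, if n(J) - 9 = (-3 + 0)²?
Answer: -1611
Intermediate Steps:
n(J) = 18 (n(J) = 9 + (-3 + 0)² = 9 + (-3)² = 9 + 9 = 18)
W = 0
L = 1 (L = -1*(-1) = 1)
H(c) = 0 (H(c) = 1*0 = 0)
H(-14) - 1*1611 = 0 - 1*1611 = 0 - 1611 = -1611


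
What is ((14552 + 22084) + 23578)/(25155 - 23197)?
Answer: 2737/89 ≈ 30.753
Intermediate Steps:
((14552 + 22084) + 23578)/(25155 - 23197) = (36636 + 23578)/1958 = 60214*(1/1958) = 2737/89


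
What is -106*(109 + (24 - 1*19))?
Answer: -12084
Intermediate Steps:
-106*(109 + (24 - 1*19)) = -106*(109 + (24 - 19)) = -106*(109 + 5) = -106*114 = -12084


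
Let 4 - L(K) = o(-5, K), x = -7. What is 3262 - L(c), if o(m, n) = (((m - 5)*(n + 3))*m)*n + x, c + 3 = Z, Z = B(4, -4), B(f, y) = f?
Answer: 3451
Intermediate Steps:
Z = 4
c = 1 (c = -3 + 4 = 1)
o(m, n) = -7 + m*n*(-5 + m)*(3 + n) (o(m, n) = (((m - 5)*(n + 3))*m)*n - 7 = (((-5 + m)*(3 + n))*m)*n - 7 = (m*(-5 + m)*(3 + n))*n - 7 = m*n*(-5 + m)*(3 + n) - 7 = -7 + m*n*(-5 + m)*(3 + n))
L(K) = 11 - 150*K - 50*K**2 (L(K) = 4 - (-7 + (-5)**2*K**2 - 15*(-5)*K - 5*(-5)*K**2 + 3*K*(-5)**2) = 4 - (-7 + 25*K**2 + 75*K + 25*K**2 + 3*K*25) = 4 - (-7 + 25*K**2 + 75*K + 25*K**2 + 75*K) = 4 - (-7 + 50*K**2 + 150*K) = 4 + (7 - 150*K - 50*K**2) = 11 - 150*K - 50*K**2)
3262 - L(c) = 3262 - (11 - 150*1 - 50*1**2) = 3262 - (11 - 150 - 50*1) = 3262 - (11 - 150 - 50) = 3262 - 1*(-189) = 3262 + 189 = 3451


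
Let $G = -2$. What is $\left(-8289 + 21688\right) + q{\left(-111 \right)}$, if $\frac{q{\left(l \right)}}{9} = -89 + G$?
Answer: $12580$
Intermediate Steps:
$q{\left(l \right)} = -819$ ($q{\left(l \right)} = 9 \left(-89 - 2\right) = 9 \left(-91\right) = -819$)
$\left(-8289 + 21688\right) + q{\left(-111 \right)} = \left(-8289 + 21688\right) - 819 = 13399 - 819 = 12580$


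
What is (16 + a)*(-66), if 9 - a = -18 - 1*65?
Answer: -7128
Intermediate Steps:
a = 92 (a = 9 - (-18 - 1*65) = 9 - (-18 - 65) = 9 - 1*(-83) = 9 + 83 = 92)
(16 + a)*(-66) = (16 + 92)*(-66) = 108*(-66) = -7128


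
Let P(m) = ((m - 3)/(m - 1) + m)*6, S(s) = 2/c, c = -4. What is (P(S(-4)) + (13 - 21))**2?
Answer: 9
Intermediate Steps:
S(s) = -1/2 (S(s) = 2/(-4) = 2*(-1/4) = -1/2)
P(m) = 6*m + 6*(-3 + m)/(-1 + m) (P(m) = ((-3 + m)/(-1 + m) + m)*6 = (m + (-3 + m)/(-1 + m))*6 = 6*m + 6*(-3 + m)/(-1 + m))
(P(S(-4)) + (13 - 21))**2 = (6*(-3 + (-1/2)**2)/(-1 - 1/2) + (13 - 21))**2 = (6*(-3 + 1/4)/(-3/2) - 8)**2 = (6*(-2/3)*(-11/4) - 8)**2 = (11 - 8)**2 = 3**2 = 9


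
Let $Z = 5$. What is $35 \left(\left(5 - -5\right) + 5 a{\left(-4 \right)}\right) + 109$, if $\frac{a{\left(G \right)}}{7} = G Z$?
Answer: $-24041$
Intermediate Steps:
$a{\left(G \right)} = 35 G$ ($a{\left(G \right)} = 7 G 5 = 7 \cdot 5 G = 35 G$)
$35 \left(\left(5 - -5\right) + 5 a{\left(-4 \right)}\right) + 109 = 35 \left(\left(5 - -5\right) + 5 \cdot 35 \left(-4\right)\right) + 109 = 35 \left(\left(5 + 5\right) + 5 \left(-140\right)\right) + 109 = 35 \left(10 - 700\right) + 109 = 35 \left(-690\right) + 109 = -24150 + 109 = -24041$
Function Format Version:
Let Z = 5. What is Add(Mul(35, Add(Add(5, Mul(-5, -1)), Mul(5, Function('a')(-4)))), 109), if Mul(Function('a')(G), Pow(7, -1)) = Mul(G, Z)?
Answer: -24041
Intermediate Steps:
Function('a')(G) = Mul(35, G) (Function('a')(G) = Mul(7, Mul(G, 5)) = Mul(7, Mul(5, G)) = Mul(35, G))
Add(Mul(35, Add(Add(5, Mul(-5, -1)), Mul(5, Function('a')(-4)))), 109) = Add(Mul(35, Add(Add(5, Mul(-5, -1)), Mul(5, Mul(35, -4)))), 109) = Add(Mul(35, Add(Add(5, 5), Mul(5, -140))), 109) = Add(Mul(35, Add(10, -700)), 109) = Add(Mul(35, -690), 109) = Add(-24150, 109) = -24041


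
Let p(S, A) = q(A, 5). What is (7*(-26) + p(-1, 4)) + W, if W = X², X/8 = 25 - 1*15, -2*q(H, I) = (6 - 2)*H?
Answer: 6210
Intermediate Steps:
q(H, I) = -2*H (q(H, I) = -(6 - 2)*H/2 = -2*H)
p(S, A) = -2*A
X = 80 (X = 8*(25 - 1*15) = 8*(25 - 15) = 8*10 = 80)
W = 6400 (W = 80² = 6400)
(7*(-26) + p(-1, 4)) + W = (7*(-26) - 2*4) + 6400 = (-182 - 8) + 6400 = -190 + 6400 = 6210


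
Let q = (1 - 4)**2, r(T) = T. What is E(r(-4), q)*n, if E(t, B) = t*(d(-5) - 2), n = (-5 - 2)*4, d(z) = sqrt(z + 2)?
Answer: -224 + 112*I*sqrt(3) ≈ -224.0 + 193.99*I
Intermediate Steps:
q = 9 (q = (-3)**2 = 9)
d(z) = sqrt(2 + z)
n = -28 (n = -7*4 = -28)
E(t, B) = t*(-2 + I*sqrt(3)) (E(t, B) = t*(sqrt(2 - 5) - 2) = t*(sqrt(-3) - 2) = t*(I*sqrt(3) - 2) = t*(-2 + I*sqrt(3)))
E(r(-4), q)*n = -4*(-2 + I*sqrt(3))*(-28) = (8 - 4*I*sqrt(3))*(-28) = -224 + 112*I*sqrt(3)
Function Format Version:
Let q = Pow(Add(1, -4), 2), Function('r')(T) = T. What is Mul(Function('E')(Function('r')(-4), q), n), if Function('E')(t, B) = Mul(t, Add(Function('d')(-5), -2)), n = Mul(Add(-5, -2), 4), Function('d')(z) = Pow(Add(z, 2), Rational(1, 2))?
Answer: Add(-224, Mul(112, I, Pow(3, Rational(1, 2)))) ≈ Add(-224.00, Mul(193.99, I))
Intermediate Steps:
q = 9 (q = Pow(-3, 2) = 9)
Function('d')(z) = Pow(Add(2, z), Rational(1, 2))
n = -28 (n = Mul(-7, 4) = -28)
Function('E')(t, B) = Mul(t, Add(-2, Mul(I, Pow(3, Rational(1, 2))))) (Function('E')(t, B) = Mul(t, Add(Pow(Add(2, -5), Rational(1, 2)), -2)) = Mul(t, Add(Pow(-3, Rational(1, 2)), -2)) = Mul(t, Add(Mul(I, Pow(3, Rational(1, 2))), -2)) = Mul(t, Add(-2, Mul(I, Pow(3, Rational(1, 2))))))
Mul(Function('E')(Function('r')(-4), q), n) = Mul(Mul(-4, Add(-2, Mul(I, Pow(3, Rational(1, 2))))), -28) = Mul(Add(8, Mul(-4, I, Pow(3, Rational(1, 2)))), -28) = Add(-224, Mul(112, I, Pow(3, Rational(1, 2))))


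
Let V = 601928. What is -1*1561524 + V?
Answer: -959596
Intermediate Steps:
-1*1561524 + V = -1*1561524 + 601928 = -1561524 + 601928 = -959596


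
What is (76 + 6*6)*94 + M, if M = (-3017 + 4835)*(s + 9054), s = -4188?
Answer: 8856916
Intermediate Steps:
M = 8846388 (M = (-3017 + 4835)*(-4188 + 9054) = 1818*4866 = 8846388)
(76 + 6*6)*94 + M = (76 + 6*6)*94 + 8846388 = (76 + 36)*94 + 8846388 = 112*94 + 8846388 = 10528 + 8846388 = 8856916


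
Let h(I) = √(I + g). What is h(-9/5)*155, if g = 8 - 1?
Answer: 31*√130 ≈ 353.45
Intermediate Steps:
g = 7
h(I) = √(7 + I) (h(I) = √(I + 7) = √(7 + I))
h(-9/5)*155 = √(7 - 9/5)*155 = √(26/5)*155 = (√130/5)*155 = 31*√130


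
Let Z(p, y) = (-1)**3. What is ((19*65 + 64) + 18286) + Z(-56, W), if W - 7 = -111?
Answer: 19584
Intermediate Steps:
W = -104 (W = 7 - 111 = -104)
Z(p, y) = -1
((19*65 + 64) + 18286) + Z(-56, W) = ((19*65 + 64) + 18286) - 1 = ((1235 + 64) + 18286) - 1 = (1299 + 18286) - 1 = 19585 - 1 = 19584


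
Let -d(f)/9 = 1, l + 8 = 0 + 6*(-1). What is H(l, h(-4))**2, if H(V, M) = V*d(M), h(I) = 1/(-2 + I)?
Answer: 15876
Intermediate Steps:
l = -14 (l = -8 + (0 + 6*(-1)) = -8 + (0 - 6) = -8 - 6 = -14)
d(f) = -9 (d(f) = -9*1 = -9)
H(V, M) = -9*V (H(V, M) = V*(-9) = -9*V)
H(l, h(-4))**2 = (-9*(-14))**2 = 126**2 = 15876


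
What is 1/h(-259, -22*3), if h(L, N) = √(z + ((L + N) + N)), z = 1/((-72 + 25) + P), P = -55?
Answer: -I*√4068066/39883 ≈ -0.050572*I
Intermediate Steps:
z = -1/102 (z = 1/((-72 + 25) - 55) = 1/(-47 - 55) = 1/(-102) = -1/102 ≈ -0.0098039)
h(L, N) = √(-1/102 + L + 2*N) (h(L, N) = √(-1/102 + ((L + N) + N)) = √(-1/102 + (L + 2*N)) = √(-1/102 + L + 2*N))
1/h(-259, -22*3) = 1/(√(-102 + 10404*(-259) + 20808*(-22*3))/102) = 1/(√(-102 - 2694636 + 20808*(-66))/102) = 1/(√(-102 - 2694636 - 1373328)/102) = 1/(√(-4068066)/102) = 1/((I*√4068066)/102) = 1/(I*√4068066/102) = -I*√4068066/39883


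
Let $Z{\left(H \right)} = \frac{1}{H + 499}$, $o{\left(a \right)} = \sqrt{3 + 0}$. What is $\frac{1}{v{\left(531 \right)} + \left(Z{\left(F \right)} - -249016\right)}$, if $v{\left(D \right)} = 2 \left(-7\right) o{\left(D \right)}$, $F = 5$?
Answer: $\frac{63254048760}{15751270182162817} + \frac{3556224 \sqrt{3}}{15751270182162817} \approx 4.0162 \cdot 10^{-6}$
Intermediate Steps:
$o{\left(a \right)} = \sqrt{3}$
$Z{\left(H \right)} = \frac{1}{499 + H}$
$v{\left(D \right)} = - 14 \sqrt{3}$ ($v{\left(D \right)} = 2 \left(-7\right) \sqrt{3} = - 14 \sqrt{3}$)
$\frac{1}{v{\left(531 \right)} + \left(Z{\left(F \right)} - -249016\right)} = \frac{1}{- 14 \sqrt{3} + \left(\frac{1}{499 + 5} - -249016\right)} = \frac{1}{- 14 \sqrt{3} + \left(\frac{1}{504} + 249016\right)} = \frac{1}{- 14 \sqrt{3} + \frac{125504065}{504}} = \frac{1}{\frac{125504065}{504} - 14 \sqrt{3}}$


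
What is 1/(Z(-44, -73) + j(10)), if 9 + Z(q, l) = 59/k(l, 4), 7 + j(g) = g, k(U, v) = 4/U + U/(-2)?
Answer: -5321/23312 ≈ -0.22825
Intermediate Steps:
k(U, v) = 4/U - U/2 (k(U, v) = 4/U + U*(-1/2) = 4/U - U/2)
j(g) = -7 + g
Z(q, l) = -9 + 59/(4/l - l/2)
1/(Z(-44, -73) + j(10)) = 1/((72 - 118*(-73) - 9*(-73)**2)/(-8 + (-73)**2) + (-7 + 10)) = 1/((72 + 8614 - 9*5329)/(-8 + 5329) + 3) = 1/((72 + 8614 - 47961)/5321 + 3) = 1/((1/5321)*(-39275) + 3) = 1/(-39275/5321 + 3) = 1/(-23312/5321) = -5321/23312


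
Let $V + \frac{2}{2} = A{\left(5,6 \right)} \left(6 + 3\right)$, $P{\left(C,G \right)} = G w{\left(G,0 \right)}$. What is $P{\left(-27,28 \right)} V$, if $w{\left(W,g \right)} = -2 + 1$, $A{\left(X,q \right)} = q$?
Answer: $-1484$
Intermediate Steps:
$w{\left(W,g \right)} = -1$
$P{\left(C,G \right)} = - G$ ($P{\left(C,G \right)} = G \left(-1\right) = - G$)
$V = 53$ ($V = -1 + 6 \left(6 + 3\right) = -1 + 6 \cdot 9 = -1 + 54 = 53$)
$P{\left(-27,28 \right)} V = \left(-1\right) 28 \cdot 53 = \left(-28\right) 53 = -1484$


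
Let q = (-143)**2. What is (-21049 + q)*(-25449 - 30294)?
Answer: 33445800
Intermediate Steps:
q = 20449
(-21049 + q)*(-25449 - 30294) = (-21049 + 20449)*(-25449 - 30294) = -600*(-55743) = 33445800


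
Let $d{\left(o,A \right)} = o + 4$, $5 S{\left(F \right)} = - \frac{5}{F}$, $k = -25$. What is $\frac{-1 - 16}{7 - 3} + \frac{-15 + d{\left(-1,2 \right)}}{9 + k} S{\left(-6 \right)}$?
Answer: $- \frac{33}{8} \approx -4.125$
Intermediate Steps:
$S{\left(F \right)} = - \frac{1}{F}$ ($S{\left(F \right)} = \frac{\left(-5\right) \frac{1}{F}}{5} = - \frac{1}{F}$)
$d{\left(o,A \right)} = 4 + o$
$\frac{-1 - 16}{7 - 3} + \frac{-15 + d{\left(-1,2 \right)}}{9 + k} S{\left(-6 \right)} = \frac{-1 - 16}{7 - 3} + \frac{-15 + \left(4 - 1\right)}{9 - 25} \left(- \frac{1}{-6}\right) = - \frac{17}{4} + \frac{-15 + 3}{-16} \left(\left(-1\right) \left(- \frac{1}{6}\right)\right) = \left(-17\right) \frac{1}{4} + \left(-12\right) \left(- \frac{1}{16}\right) \frac{1}{6} = - \frac{17}{4} + \frac{3}{4} \cdot \frac{1}{6} = - \frac{17}{4} + \frac{1}{8} = - \frac{33}{8}$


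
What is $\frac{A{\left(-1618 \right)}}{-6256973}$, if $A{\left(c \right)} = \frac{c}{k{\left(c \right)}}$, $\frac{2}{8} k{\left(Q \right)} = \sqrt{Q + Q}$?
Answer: $- \frac{i \sqrt{809}}{25027892} \approx - 1.1365 \cdot 10^{-6} i$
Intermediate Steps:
$k{\left(Q \right)} = 4 \sqrt{2} \sqrt{Q}$ ($k{\left(Q \right)} = 4 \sqrt{Q + Q} = 4 \sqrt{2 Q} = 4 \sqrt{2} \sqrt{Q}$)
$A{\left(c \right)} = \frac{\sqrt{2} \sqrt{c}}{8}$ ($A{\left(c \right)} = \frac{c}{4 \sqrt{2} \sqrt{c}} = c \frac{\sqrt{2}}{8 \sqrt{c}} = \frac{\sqrt{2} \sqrt{c}}{8}$)
$\frac{A{\left(-1618 \right)}}{-6256973} = \frac{\frac{1}{8} \sqrt{2} \sqrt{-1618}}{-6256973} = \frac{\sqrt{2} i \sqrt{1618}}{8} \left(- \frac{1}{6256973}\right) = \frac{i \sqrt{809}}{4} \left(- \frac{1}{6256973}\right) = - \frac{i \sqrt{809}}{25027892}$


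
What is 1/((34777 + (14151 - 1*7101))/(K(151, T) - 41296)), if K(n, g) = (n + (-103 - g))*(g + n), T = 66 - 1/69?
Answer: -215190508/199138347 ≈ -1.0806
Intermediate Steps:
T = 4553/69 (T = 66 - 1*1/69 = 66 - 1/69 = 4553/69 ≈ 65.985)
K(n, g) = (g + n)*(-103 + n - g) (K(n, g) = (-103 + n - g)*(g + n) = (g + n)*(-103 + n - g))
1/((34777 + (14151 - 1*7101))/(K(151, T) - 41296)) = 1/((34777 + (14151 - 1*7101))/((151² - (4553/69)² - 103*4553/69 - 103*151) - 41296)) = 1/((34777 + (14151 - 7101))/((22801 - 1*20729809/4761 - 468959/69 - 15553) - 41296)) = 1/((34777 + 7050)/((22801 - 20729809/4761 - 468959/69 - 15553) - 41296)) = 1/(41827/(-18580252/4761 - 41296)) = 1/(41827/(-215190508/4761)) = 1/(41827*(-4761/215190508)) = 1/(-199138347/215190508) = -215190508/199138347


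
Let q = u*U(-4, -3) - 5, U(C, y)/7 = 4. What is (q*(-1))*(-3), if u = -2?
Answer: -183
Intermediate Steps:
U(C, y) = 28 (U(C, y) = 7*4 = 28)
q = -61 (q = -2*28 - 5 = -56 - 5 = -61)
(q*(-1))*(-3) = -61*(-1)*(-3) = 61*(-3) = -183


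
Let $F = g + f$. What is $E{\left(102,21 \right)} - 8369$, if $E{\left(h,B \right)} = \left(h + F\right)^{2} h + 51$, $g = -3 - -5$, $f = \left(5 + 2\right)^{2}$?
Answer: $2379400$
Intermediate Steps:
$f = 49$ ($f = 7^{2} = 49$)
$g = 2$ ($g = -3 + 5 = 2$)
$F = 51$ ($F = 2 + 49 = 51$)
$E{\left(h,B \right)} = 51 + h \left(51 + h\right)^{2}$ ($E{\left(h,B \right)} = \left(h + 51\right)^{2} h + 51 = \left(51 + h\right)^{2} h + 51 = h \left(51 + h\right)^{2} + 51 = 51 + h \left(51 + h\right)^{2}$)
$E{\left(102,21 \right)} - 8369 = \left(51 + 102 \left(51 + 102\right)^{2}\right) - 8369 = \left(51 + 102 \cdot 153^{2}\right) - 8369 = \left(51 + 102 \cdot 23409\right) - 8369 = \left(51 + 2387718\right) - 8369 = 2387769 - 8369 = 2379400$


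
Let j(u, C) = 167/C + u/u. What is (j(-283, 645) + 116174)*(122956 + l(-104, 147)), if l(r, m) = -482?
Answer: 9177349385908/645 ≈ 1.4228e+10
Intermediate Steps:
j(u, C) = 1 + 167/C (j(u, C) = 167/C + 1 = 1 + 167/C)
(j(-283, 645) + 116174)*(122956 + l(-104, 147)) = ((167 + 645)/645 + 116174)*(122956 - 482) = ((1/645)*812 + 116174)*122474 = (812/645 + 116174)*122474 = (74933042/645)*122474 = 9177349385908/645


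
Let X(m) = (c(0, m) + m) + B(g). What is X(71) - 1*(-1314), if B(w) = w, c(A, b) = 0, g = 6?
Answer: 1391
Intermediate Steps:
X(m) = 6 + m (X(m) = (0 + m) + 6 = m + 6 = 6 + m)
X(71) - 1*(-1314) = (6 + 71) - 1*(-1314) = 77 + 1314 = 1391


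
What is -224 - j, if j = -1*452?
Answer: 228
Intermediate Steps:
j = -452
-224 - j = -224 - 1*(-452) = -224 + 452 = 228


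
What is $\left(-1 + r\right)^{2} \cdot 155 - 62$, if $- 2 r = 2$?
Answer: $558$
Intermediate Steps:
$r = -1$ ($r = \left(- \frac{1}{2}\right) 2 = -1$)
$\left(-1 + r\right)^{2} \cdot 155 - 62 = \left(-1 - 1\right)^{2} \cdot 155 - 62 = \left(-2\right)^{2} \cdot 155 - 62 = 4 \cdot 155 - 62 = 620 - 62 = 558$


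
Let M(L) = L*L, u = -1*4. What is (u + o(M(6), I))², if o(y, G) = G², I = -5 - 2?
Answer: 2025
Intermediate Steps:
I = -7
u = -4
M(L) = L²
(u + o(M(6), I))² = (-4 + (-7)²)² = (-4 + 49)² = 45² = 2025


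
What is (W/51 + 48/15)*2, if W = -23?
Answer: 1402/255 ≈ 5.4980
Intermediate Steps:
(W/51 + 48/15)*2 = (-23/51 + 48/15)*2 = (-23*1/51 + 48*(1/15))*2 = (-23/51 + 16/5)*2 = (701/255)*2 = 1402/255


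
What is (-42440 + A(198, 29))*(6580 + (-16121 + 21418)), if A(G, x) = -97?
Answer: -505211949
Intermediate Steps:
(-42440 + A(198, 29))*(6580 + (-16121 + 21418)) = (-42440 - 97)*(6580 + (-16121 + 21418)) = -42537*(6580 + 5297) = -42537*11877 = -505211949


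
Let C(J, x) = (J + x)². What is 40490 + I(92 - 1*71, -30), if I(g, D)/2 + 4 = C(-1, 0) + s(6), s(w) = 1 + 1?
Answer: 40488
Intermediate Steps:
s(w) = 2
I(g, D) = -2 (I(g, D) = -8 + 2*((-1 + 0)² + 2) = -8 + 2*((-1)² + 2) = -8 + 2*(1 + 2) = -8 + 2*3 = -8 + 6 = -2)
40490 + I(92 - 1*71, -30) = 40490 - 2 = 40488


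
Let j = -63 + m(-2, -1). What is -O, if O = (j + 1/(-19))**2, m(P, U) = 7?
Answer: -1134225/361 ≈ -3141.9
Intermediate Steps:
j = -56 (j = -63 + 7 = -56)
O = 1134225/361 (O = (-56 + 1/(-19))**2 = (-56 + 1*(-1/19))**2 = (-56 - 1/19)**2 = (-1065/19)**2 = 1134225/361 ≈ 3141.9)
-O = -1*1134225/361 = -1134225/361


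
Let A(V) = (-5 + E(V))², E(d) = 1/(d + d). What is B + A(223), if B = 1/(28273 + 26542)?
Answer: 272345292331/10903580540 ≈ 24.978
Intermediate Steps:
E(d) = 1/(2*d)
B = 1/54815 ≈ 1.8243e-5
A(V) = (-5 + 1/(2*V))²
B + A(223) = 1/54815 + (¼)*(-1 + 10*223)²/223² = 1/54815 + (¼)*(1/49729)*(-1 + 2230)² = 1/54815 + (¼)*(1/49729)*2229² = 1/54815 + (¼)*(1/49729)*4968441 = 1/54815 + 4968441/198916 = 272345292331/10903580540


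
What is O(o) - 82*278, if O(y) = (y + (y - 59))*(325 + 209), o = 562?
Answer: 545914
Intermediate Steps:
O(y) = -31506 + 1068*y (O(y) = (y + (-59 + y))*534 = (-59 + 2*y)*534 = -31506 + 1068*y)
O(o) - 82*278 = (-31506 + 1068*562) - 82*278 = (-31506 + 600216) - 22796 = 568710 - 22796 = 545914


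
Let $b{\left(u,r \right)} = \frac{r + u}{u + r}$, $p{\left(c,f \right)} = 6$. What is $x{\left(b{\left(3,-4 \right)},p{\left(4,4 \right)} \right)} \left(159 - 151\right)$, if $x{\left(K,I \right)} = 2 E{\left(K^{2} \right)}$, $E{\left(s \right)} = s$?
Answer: $16$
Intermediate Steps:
$b{\left(u,r \right)} = 1$ ($b{\left(u,r \right)} = \frac{r + u}{r + u} = 1$)
$x{\left(K,I \right)} = 2 K^{2}$
$x{\left(b{\left(3,-4 \right)},p{\left(4,4 \right)} \right)} \left(159 - 151\right) = 2 \cdot 1^{2} \left(159 - 151\right) = 2 \cdot 1 \cdot 8 = 2 \cdot 8 = 16$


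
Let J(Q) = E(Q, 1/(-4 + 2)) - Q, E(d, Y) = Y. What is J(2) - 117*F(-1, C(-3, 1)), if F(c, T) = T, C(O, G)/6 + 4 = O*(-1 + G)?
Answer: 5611/2 ≈ 2805.5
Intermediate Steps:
C(O, G) = -24 + 6*O*(-1 + G) (C(O, G) = -24 + 6*(O*(-1 + G)) = -24 + 6*O*(-1 + G))
J(Q) = -½ - Q (J(Q) = 1/(-4 + 2) - Q = 1/(-2) - Q = -½ - Q)
J(2) - 117*F(-1, C(-3, 1)) = (-½ - 1*2) - 117*(-24 - 6*(-3) + 6*1*(-3)) = (-½ - 2) - 117*(-24 + 18 - 18) = -5/2 - 117*(-24) = -5/2 + 2808 = 5611/2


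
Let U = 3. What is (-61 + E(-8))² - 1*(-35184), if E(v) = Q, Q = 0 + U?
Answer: 38548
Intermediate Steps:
Q = 3 (Q = 0 + 3 = 3)
E(v) = 3
(-61 + E(-8))² - 1*(-35184) = (-61 + 3)² - 1*(-35184) = (-58)² + 35184 = 3364 + 35184 = 38548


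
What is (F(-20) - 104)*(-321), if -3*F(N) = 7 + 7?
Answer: 34882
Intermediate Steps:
F(N) = -14/3 (F(N) = -(7 + 7)/3 = -⅓*14 = -14/3)
(F(-20) - 104)*(-321) = (-14/3 - 104)*(-321) = -326/3*(-321) = 34882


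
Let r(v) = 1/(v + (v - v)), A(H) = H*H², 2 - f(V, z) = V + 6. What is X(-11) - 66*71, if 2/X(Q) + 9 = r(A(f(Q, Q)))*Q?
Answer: -7258957/1549 ≈ -4686.2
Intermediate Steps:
f(V, z) = -4 - V (f(V, z) = 2 - (V + 6) = 2 - (6 + V) = 2 + (-6 - V) = -4 - V)
A(H) = H³
r(v) = 1/v (r(v) = 1/(v + 0) = 1/v)
X(Q) = 2/(-9 + Q/(-4 - Q)³) (X(Q) = 2/(-9 + Q/((-4 - Q)³)) = 2/(-9 + Q/(-4 - Q)³))
X(-11) - 66*71 = -2*(4 - 11)³/(-11 + 9*(4 - 11)³) - 66*71 = -2*(-7)³/(-11 + 9*(-7)³) - 4686 = -2*(-343)/(-11 + 9*(-343)) - 4686 = -2*(-343)/(-11 - 3087) - 4686 = -2*(-343)/(-3098) - 4686 = -2*(-343)*(-1/3098) - 4686 = -343/1549 - 4686 = -7258957/1549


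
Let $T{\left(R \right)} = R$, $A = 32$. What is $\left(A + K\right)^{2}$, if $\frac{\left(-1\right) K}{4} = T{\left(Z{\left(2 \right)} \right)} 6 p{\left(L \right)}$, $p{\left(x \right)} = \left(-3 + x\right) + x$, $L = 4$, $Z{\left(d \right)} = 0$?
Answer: $1024$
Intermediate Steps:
$p{\left(x \right)} = -3 + 2 x$
$K = 0$ ($K = - 4 \cdot 0 \cdot 6 \left(-3 + 2 \cdot 4\right) = - 4 \cdot 0 \left(-3 + 8\right) = - 4 \cdot 0 \cdot 5 = \left(-4\right) 0 = 0$)
$\left(A + K\right)^{2} = \left(32 + 0\right)^{2} = 32^{2} = 1024$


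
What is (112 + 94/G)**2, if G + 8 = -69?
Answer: 72760900/5929 ≈ 12272.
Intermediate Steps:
G = -77 (G = -8 - 69 = -77)
(112 + 94/G)**2 = (112 + 94/(-77))**2 = (112 + 94*(-1/77))**2 = (112 - 94/77)**2 = (8530/77)**2 = 72760900/5929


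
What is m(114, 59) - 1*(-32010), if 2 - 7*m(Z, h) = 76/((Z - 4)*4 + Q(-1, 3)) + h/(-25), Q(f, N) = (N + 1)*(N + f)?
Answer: 627407733/19600 ≈ 32011.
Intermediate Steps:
Q(f, N) = (1 + N)*(N + f)
m(Z, h) = 2/7 - 76/(7*(-8 + 4*Z)) + h/175 (m(Z, h) = 2/7 - (76/((Z - 4)*4 + (3 - 1 + 3² + 3*(-1))) + h/(-25))/7 = 2/7 - (76/((-4 + Z)*4 + (3 - 1 + 9 - 3)) + h*(-1/25))/7 = 2/7 - (76/((-16 + 4*Z) + 8) - h/25)/7 = 2/7 - (76/(-8 + 4*Z) - h/25)/7 = 2/7 + (-76/(7*(-8 + 4*Z)) + h/175) = 2/7 - 76/(7*(-8 + 4*Z)) + h/175)
m(114, 59) - 1*(-32010) = (-575 - 2*59 + 50*114 + 114*59)/(175*(-2 + 114)) - 1*(-32010) = (1/175)*(-575 - 118 + 5700 + 6726)/112 + 32010 = (1/175)*(1/112)*11733 + 32010 = 11733/19600 + 32010 = 627407733/19600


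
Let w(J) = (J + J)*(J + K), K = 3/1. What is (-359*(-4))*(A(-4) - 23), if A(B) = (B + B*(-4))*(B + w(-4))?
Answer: 35900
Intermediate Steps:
K = 3 (K = 3*1 = 3)
w(J) = 2*J*(3 + J) (w(J) = (J + J)*(J + 3) = (2*J)*(3 + J) = 2*J*(3 + J))
A(B) = -3*B*(8 + B) (A(B) = (B + B*(-4))*(B + 2*(-4)*(3 - 4)) = (B - 4*B)*(B + 2*(-4)*(-1)) = (-3*B)*(B + 8) = (-3*B)*(8 + B) = -3*B*(8 + B))
(-359*(-4))*(A(-4) - 23) = (-359*(-4))*(-3*(-4)*(8 - 4) - 23) = 1436*(-3*(-4)*4 - 23) = 1436*(48 - 23) = 1436*25 = 35900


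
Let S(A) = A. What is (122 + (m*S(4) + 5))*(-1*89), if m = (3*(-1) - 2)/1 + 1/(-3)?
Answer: -28213/3 ≈ -9404.3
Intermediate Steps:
m = -16/3 (m = (-3 - 2)*1 + 1*(-⅓) = -5*1 - ⅓ = -5 - ⅓ = -16/3 ≈ -5.3333)
(122 + (m*S(4) + 5))*(-1*89) = (122 + (-16/3*4 + 5))*(-1*89) = (122 + (-64/3 + 5))*(-89) = (122 - 49/3)*(-89) = (317/3)*(-89) = -28213/3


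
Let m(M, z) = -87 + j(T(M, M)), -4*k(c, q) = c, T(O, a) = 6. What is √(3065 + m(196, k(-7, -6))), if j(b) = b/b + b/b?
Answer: 2*√745 ≈ 54.589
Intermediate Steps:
j(b) = 2 (j(b) = 1 + 1 = 2)
k(c, q) = -c/4
m(M, z) = -85 (m(M, z) = -87 + 2 = -85)
√(3065 + m(196, k(-7, -6))) = √(3065 - 85) = √2980 = 2*√745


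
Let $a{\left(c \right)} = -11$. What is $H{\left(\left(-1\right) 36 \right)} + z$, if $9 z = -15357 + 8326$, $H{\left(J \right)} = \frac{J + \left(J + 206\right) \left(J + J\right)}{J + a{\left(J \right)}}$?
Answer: $- \frac{219973}{423} \approx -520.03$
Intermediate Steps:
$H{\left(J \right)} = \frac{J + 2 J \left(206 + J\right)}{-11 + J}$ ($H{\left(J \right)} = \frac{J + \left(J + 206\right) \left(J + J\right)}{J - 11} = \frac{J + \left(206 + J\right) 2 J}{-11 + J} = \frac{J + 2 J \left(206 + J\right)}{-11 + J}$)
$z = - \frac{7031}{9}$ ($z = \frac{-15357 + 8326}{9} = \frac{1}{9} \left(-7031\right) = - \frac{7031}{9} \approx -781.22$)
$H{\left(\left(-1\right) 36 \right)} + z = \frac{\left(-1\right) 36 \left(413 + 2 \left(\left(-1\right) 36\right)\right)}{-11 - 36} - \frac{7031}{9} = - \frac{36 \left(413 + 2 \left(-36\right)\right)}{-11 - 36} - \frac{7031}{9} = - \frac{36 \left(413 - 72\right)}{-47} - \frac{7031}{9} = \left(-36\right) \left(- \frac{1}{47}\right) 341 - \frac{7031}{9} = \frac{12276}{47} - \frac{7031}{9} = - \frac{219973}{423}$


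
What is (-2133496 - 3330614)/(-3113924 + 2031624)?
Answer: 546411/108230 ≈ 5.0486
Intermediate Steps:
(-2133496 - 3330614)/(-3113924 + 2031624) = -5464110/(-1082300) = -5464110*(-1/1082300) = 546411/108230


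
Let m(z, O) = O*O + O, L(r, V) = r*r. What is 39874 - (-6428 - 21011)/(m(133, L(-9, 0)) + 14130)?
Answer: 828290167/20772 ≈ 39875.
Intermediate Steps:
L(r, V) = r²
m(z, O) = O + O² (m(z, O) = O² + O = O + O²)
39874 - (-6428 - 21011)/(m(133, L(-9, 0)) + 14130) = 39874 - (-6428 - 21011)/((-9)²*(1 + (-9)²) + 14130) = 39874 - (-27439)/(81*(1 + 81) + 14130) = 39874 - (-27439)/(81*82 + 14130) = 39874 - (-27439)/(6642 + 14130) = 39874 - (-27439)/20772 = 39874 - 1*(-27439/20772) = 39874 + 27439/20772 = 828290167/20772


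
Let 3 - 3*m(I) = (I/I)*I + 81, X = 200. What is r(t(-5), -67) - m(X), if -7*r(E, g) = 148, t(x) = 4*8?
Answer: 1502/21 ≈ 71.524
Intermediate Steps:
t(x) = 32
r(E, g) = -148/7 (r(E, g) = -⅐*148 = -148/7)
m(I) = -26 - I/3 (m(I) = 1 - ((I/I)*I + 81)/3 = 1 - (1*I + 81)/3 = 1 - (I + 81)/3 = 1 - (81 + I)/3 = 1 + (-27 - I/3) = -26 - I/3)
r(t(-5), -67) - m(X) = -148/7 - (-26 - ⅓*200) = -148/7 - (-26 - 200/3) = -148/7 - 1*(-278/3) = -148/7 + 278/3 = 1502/21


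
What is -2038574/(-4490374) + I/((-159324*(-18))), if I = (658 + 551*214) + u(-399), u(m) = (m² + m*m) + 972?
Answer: 651069090281/1073136520764 ≈ 0.60670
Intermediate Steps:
u(m) = 972 + 2*m² (u(m) = (m² + m²) + 972 = 2*m² + 972 = 972 + 2*m²)
I = 437946 (I = (658 + 551*214) + (972 + 2*(-399)²) = (658 + 117914) + (972 + 2*159201) = 118572 + (972 + 318402) = 118572 + 319374 = 437946)
-2038574/(-4490374) + I/((-159324*(-18))) = -2038574/(-4490374) + 437946/((-159324*(-18))) = -2038574*(-1/4490374) + 437946/2867832 = 1019287/2245187 + 437946*(1/2867832) = 1019287/2245187 + 72991/477972 = 651069090281/1073136520764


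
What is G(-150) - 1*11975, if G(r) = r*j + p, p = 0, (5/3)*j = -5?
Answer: -11525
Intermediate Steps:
j = -3 (j = (⅗)*(-5) = -3)
G(r) = -3*r (G(r) = r*(-3) + 0 = -3*r + 0 = -3*r)
G(-150) - 1*11975 = -3*(-150) - 1*11975 = 450 - 11975 = -11525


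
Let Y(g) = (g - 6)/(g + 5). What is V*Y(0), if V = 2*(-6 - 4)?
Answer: 24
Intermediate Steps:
V = -20 (V = 2*(-10) = -20)
Y(g) = (-6 + g)/(5 + g)
V*Y(0) = -20*(-6 + 0)/(5 + 0) = -20*(-6)/5 = -4*(-6) = -20*(-6/5) = 24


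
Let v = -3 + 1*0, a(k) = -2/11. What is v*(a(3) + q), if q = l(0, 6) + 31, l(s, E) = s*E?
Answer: -1017/11 ≈ -92.455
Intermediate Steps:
l(s, E) = E*s
a(k) = -2/11 (a(k) = -2*1/11 = -2/11)
q = 31 (q = 6*0 + 31 = 0 + 31 = 31)
v = -3 (v = -3 + 0 = -3)
v*(a(3) + q) = -3*(-2/11 + 31) = -3*339/11 = -1017/11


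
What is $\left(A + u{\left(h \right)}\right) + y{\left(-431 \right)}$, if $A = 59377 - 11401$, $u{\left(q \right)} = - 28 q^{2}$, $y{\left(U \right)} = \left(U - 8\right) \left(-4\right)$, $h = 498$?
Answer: $-6894380$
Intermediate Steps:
$y{\left(U \right)} = 32 - 4 U$ ($y{\left(U \right)} = \left(-8 + U\right) \left(-4\right) = 32 - 4 U$)
$A = 47976$ ($A = 59377 - 11401 = 47976$)
$\left(A + u{\left(h \right)}\right) + y{\left(-431 \right)} = \left(47976 - 28 \cdot 498^{2}\right) + \left(32 - -1724\right) = \left(47976 - 6944112\right) + \left(32 + 1724\right) = \left(47976 - 6944112\right) + 1756 = -6896136 + 1756 = -6894380$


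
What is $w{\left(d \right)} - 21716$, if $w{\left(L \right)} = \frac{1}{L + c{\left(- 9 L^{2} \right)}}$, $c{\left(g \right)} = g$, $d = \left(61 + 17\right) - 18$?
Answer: $- \frac{702295441}{32340} \approx -21716.0$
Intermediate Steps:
$d = 60$ ($d = 78 - 18 = 60$)
$w{\left(L \right)} = \frac{1}{L - 9 L^{2}}$
$w{\left(d \right)} - 21716 = - \frac{1}{60 \left(-1 + 9 \cdot 60\right)} - 21716 = \left(-1\right) \frac{1}{60} \frac{1}{-1 + 540} - 21716 = \left(-1\right) \frac{1}{60} \cdot \frac{1}{539} - 21716 = - \frac{1}{32340} - 21716 = - \frac{702295441}{32340}$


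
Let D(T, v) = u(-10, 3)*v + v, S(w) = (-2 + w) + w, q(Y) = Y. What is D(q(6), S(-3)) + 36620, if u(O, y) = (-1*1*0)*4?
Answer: 36612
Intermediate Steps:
S(w) = -2 + 2*w
u(O, y) = 0 (u(O, y) = -1*0*4 = 0*4 = 0)
D(T, v) = v (D(T, v) = 0*v + v = 0 + v = v)
D(q(6), S(-3)) + 36620 = (-2 + 2*(-3)) + 36620 = (-2 - 6) + 36620 = -8 + 36620 = 36612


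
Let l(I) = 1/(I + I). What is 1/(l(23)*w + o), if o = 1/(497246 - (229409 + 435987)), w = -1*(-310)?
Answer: 3867450/26063227 ≈ 0.14839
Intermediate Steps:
l(I) = 1/(2*I)
w = 310
o = -1/168150 (o = 1/(497246 - 1*665396) = 1/(497246 - 665396) = 1/(-168150) = -1/168150 ≈ -5.9471e-6)
1/(l(23)*w + o) = 1/(((1/2)/23)*310 - 1/168150) = 1/(((1/2)*(1/23))*310 - 1/168150) = 1/((1/46)*310 - 1/168150) = 1/(155/23 - 1/168150) = 1/(26063227/3867450) = 3867450/26063227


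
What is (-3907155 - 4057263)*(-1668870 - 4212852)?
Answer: 46844492567796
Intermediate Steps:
(-3907155 - 4057263)*(-1668870 - 4212852) = -7964418*(-5881722) = 46844492567796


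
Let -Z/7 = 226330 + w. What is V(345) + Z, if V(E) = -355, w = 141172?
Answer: -2572869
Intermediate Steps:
Z = -2572514 (Z = -7*(226330 + 141172) = -7*367502 = -2572514)
V(345) + Z = -355 - 2572514 = -2572869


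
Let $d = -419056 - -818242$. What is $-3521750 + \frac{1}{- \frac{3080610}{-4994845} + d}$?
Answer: $- \frac{1404386051198994031}{398775055356} \approx -3.5217 \cdot 10^{6}$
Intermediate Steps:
$d = 399186$ ($d = -419056 + 818242 = 399186$)
$-3521750 + \frac{1}{- \frac{3080610}{-4994845} + d} = -3521750 + \frac{1}{- \frac{3080610}{-4994845} + 399186} = -3521750 + \frac{1}{\left(-3080610\right) \left(- \frac{1}{4994845}\right) + 399186} = -3521750 + \frac{1}{\frac{616122}{998969} + 399186} = -3521750 + \frac{1}{\frac{398775055356}{998969}} = -3521750 + \frac{998969}{398775055356} = - \frac{1404386051198994031}{398775055356}$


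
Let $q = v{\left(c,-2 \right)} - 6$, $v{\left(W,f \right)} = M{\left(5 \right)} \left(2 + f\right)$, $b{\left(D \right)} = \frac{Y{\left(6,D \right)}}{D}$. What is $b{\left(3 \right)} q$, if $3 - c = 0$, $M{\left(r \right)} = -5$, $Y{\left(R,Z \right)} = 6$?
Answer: $-12$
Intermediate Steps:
$c = 3$ ($c = 3 - 0 = 3 + 0 = 3$)
$b{\left(D \right)} = \frac{6}{D}$
$v{\left(W,f \right)} = -10 - 5 f$ ($v{\left(W,f \right)} = - 5 \left(2 + f\right) = -10 - 5 f$)
$q = -6$ ($q = \left(-10 - -10\right) - 6 = \left(-10 + 10\right) - 6 = 0 - 6 = -6$)
$b{\left(3 \right)} q = \frac{6}{3} \left(-6\right) = 6 \cdot \frac{1}{3} \left(-6\right) = 2 \left(-6\right) = -12$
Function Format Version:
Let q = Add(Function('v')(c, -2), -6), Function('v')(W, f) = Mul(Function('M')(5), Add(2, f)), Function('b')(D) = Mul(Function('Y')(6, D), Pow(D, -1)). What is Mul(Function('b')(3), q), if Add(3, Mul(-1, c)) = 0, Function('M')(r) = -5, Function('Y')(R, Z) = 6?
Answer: -12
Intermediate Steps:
c = 3 (c = Add(3, Mul(-1, 0)) = Add(3, 0) = 3)
Function('b')(D) = Mul(6, Pow(D, -1))
Function('v')(W, f) = Add(-10, Mul(-5, f)) (Function('v')(W, f) = Mul(-5, Add(2, f)) = Add(-10, Mul(-5, f)))
q = -6 (q = Add(Add(-10, Mul(-5, -2)), -6) = Add(Add(-10, 10), -6) = Add(0, -6) = -6)
Mul(Function('b')(3), q) = Mul(Mul(6, Pow(3, -1)), -6) = Mul(Mul(6, Rational(1, 3)), -6) = Mul(2, -6) = -12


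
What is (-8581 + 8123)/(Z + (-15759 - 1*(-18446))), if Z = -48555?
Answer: 229/22934 ≈ 0.0099852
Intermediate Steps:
(-8581 + 8123)/(Z + (-15759 - 1*(-18446))) = (-8581 + 8123)/(-48555 + (-15759 - 1*(-18446))) = -458/(-48555 + (-15759 + 18446)) = -458/(-48555 + 2687) = -458/(-45868) = -458*(-1/45868) = 229/22934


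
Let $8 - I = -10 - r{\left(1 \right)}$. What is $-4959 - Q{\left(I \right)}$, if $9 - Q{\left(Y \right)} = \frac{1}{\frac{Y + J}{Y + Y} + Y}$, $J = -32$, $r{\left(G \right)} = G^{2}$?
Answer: $- \frac{3522274}{709} \approx -4967.9$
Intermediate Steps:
$I = 19$ ($I = 8 - \left(-10 - 1^{2}\right) = 8 - \left(-10 - 1\right) = 8 - -11 = 8 + 11 = 19$)
$Q{\left(Y \right)} = 9 - \frac{1}{Y + \frac{-32 + Y}{2 Y}}$ ($Q{\left(Y \right)} = 9 - \frac{1}{\frac{Y - 32}{Y + Y} + Y} = 9 - \frac{1}{\frac{-32 + Y}{2 Y} + Y} = 9 - \frac{1}{Y + \frac{-32 + Y}{2 Y}}$)
$-4959 - Q{\left(I \right)} = -4959 - \frac{-288 + 7 \cdot 19 + 18 \cdot 19^{2}}{-32 + 19 + 2 \cdot 19^{2}} = -4959 - \frac{-288 + 133 + 18 \cdot 361}{-32 + 19 + 2 \cdot 361} = -4959 - \frac{-288 + 133 + 6498}{-32 + 19 + 722} = -4959 - \frac{1}{709} \cdot 6343 = -4959 - \frac{6343}{709} = - \frac{3522274}{709}$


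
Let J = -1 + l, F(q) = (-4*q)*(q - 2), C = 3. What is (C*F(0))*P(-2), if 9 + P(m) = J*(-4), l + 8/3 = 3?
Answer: 0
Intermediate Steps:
l = ⅓ (l = -8/3 + 3 = ⅓ ≈ 0.33333)
F(q) = -4*q*(-2 + q) (F(q) = (-4*q)*(-2 + q) = -4*q*(-2 + q))
J = -⅔ (J = -1 + ⅓ = -⅔ ≈ -0.66667)
P(m) = -19/3 (P(m) = -9 - ⅔*(-4) = -9 + 8/3 = -19/3)
(C*F(0))*P(-2) = (3*(4*0*(2 - 1*0)))*(-19/3) = (3*(4*0*(2 + 0)))*(-19/3) = (3*(4*0*2))*(-19/3) = (3*0)*(-19/3) = 0*(-19/3) = 0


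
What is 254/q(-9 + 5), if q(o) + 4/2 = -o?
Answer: 127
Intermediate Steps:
q(o) = -2 - o
254/q(-9 + 5) = 254/(-2 - (-9 + 5)) = 254/(-2 - 1*(-4)) = 254/(-2 + 4) = 254/2 = 254*(½) = 127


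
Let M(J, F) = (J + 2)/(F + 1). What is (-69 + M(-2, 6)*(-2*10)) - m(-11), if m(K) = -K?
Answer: -80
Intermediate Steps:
M(J, F) = (2 + J)/(1 + F)
(-69 + M(-2, 6)*(-2*10)) - m(-11) = (-69 + ((2 - 2)/(1 + 6))*(-2*10)) - (-1)*(-11) = (-69 + (0/7)*(-20)) - 1*11 = (-69 + ((1/7)*0)*(-20)) - 11 = (-69 + 0*(-20)) - 11 = (-69 + 0) - 11 = -69 - 11 = -80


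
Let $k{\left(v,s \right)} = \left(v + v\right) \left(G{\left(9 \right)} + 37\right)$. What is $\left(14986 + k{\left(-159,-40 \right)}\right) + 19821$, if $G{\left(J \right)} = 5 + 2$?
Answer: $20815$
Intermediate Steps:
$G{\left(J \right)} = 7$
$k{\left(v,s \right)} = 88 v$ ($k{\left(v,s \right)} = \left(v + v\right) \left(7 + 37\right) = 2 v 44 = 88 v$)
$\left(14986 + k{\left(-159,-40 \right)}\right) + 19821 = \left(14986 + 88 \left(-159\right)\right) + 19821 = \left(14986 - 13992\right) + 19821 = 994 + 19821 = 20815$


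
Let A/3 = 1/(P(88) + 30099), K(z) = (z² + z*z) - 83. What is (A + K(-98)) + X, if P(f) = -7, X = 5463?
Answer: 739902099/30092 ≈ 24588.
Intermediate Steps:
K(z) = -83 + 2*z² (K(z) = (z² + z²) - 83 = 2*z² - 83 = -83 + 2*z²)
A = 3/30092 (A = 3/(-7 + 30099) = 3/30092 ≈ 9.9694e-5)
(A + K(-98)) + X = (3/30092 + (-83 + 2*(-98)²)) + 5463 = (3/30092 + (-83 + 2*9604)) + 5463 = (3/30092 + (-83 + 19208)) + 5463 = (3/30092 + 19125) + 5463 = 575509503/30092 + 5463 = 739902099/30092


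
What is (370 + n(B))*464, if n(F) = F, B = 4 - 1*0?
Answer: 173536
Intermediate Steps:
B = 4 (B = 4 + 0 = 4)
(370 + n(B))*464 = (370 + 4)*464 = 374*464 = 173536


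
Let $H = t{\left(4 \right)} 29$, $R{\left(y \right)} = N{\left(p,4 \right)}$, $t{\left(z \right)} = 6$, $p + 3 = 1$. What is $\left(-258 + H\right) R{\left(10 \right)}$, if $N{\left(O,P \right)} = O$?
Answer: $168$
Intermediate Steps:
$p = -2$ ($p = -3 + 1 = -2$)
$R{\left(y \right)} = -2$
$H = 174$ ($H = 6 \cdot 29 = 174$)
$\left(-258 + H\right) R{\left(10 \right)} = \left(-258 + 174\right) \left(-2\right) = \left(-84\right) \left(-2\right) = 168$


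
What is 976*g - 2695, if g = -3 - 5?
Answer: -10503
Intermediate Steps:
g = -8
976*g - 2695 = 976*(-8) - 2695 = -7808 - 2695 = -10503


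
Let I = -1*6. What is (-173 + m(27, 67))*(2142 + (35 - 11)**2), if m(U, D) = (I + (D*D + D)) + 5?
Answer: 11910276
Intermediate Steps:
I = -6
m(U, D) = -1 + D + D**2 (m(U, D) = (-6 + (D*D + D)) + 5 = (-6 + (D**2 + D)) + 5 = (-6 + (D + D**2)) + 5 = (-6 + D + D**2) + 5 = -1 + D + D**2)
(-173 + m(27, 67))*(2142 + (35 - 11)**2) = (-173 + (-1 + 67 + 67**2))*(2142 + (35 - 11)**2) = (-173 + (-1 + 67 + 4489))*(2142 + 24**2) = (-173 + 4555)*(2142 + 576) = 4382*2718 = 11910276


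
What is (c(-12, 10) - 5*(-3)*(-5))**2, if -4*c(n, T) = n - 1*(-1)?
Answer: 83521/16 ≈ 5220.1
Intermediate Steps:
c(n, T) = -1/4 - n/4 (c(n, T) = -(n - 1*(-1))/4 = -(n + 1)/4 = -(1 + n)/4 = -1/4 - n/4)
(c(-12, 10) - 5*(-3)*(-5))**2 = ((-1/4 - 1/4*(-12)) - 5*(-3)*(-5))**2 = ((-1/4 + 3) + 15*(-5))**2 = (11/4 - 75)**2 = (-289/4)**2 = 83521/16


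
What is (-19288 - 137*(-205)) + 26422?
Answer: 35219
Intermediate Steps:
(-19288 - 137*(-205)) + 26422 = (-19288 + 28085) + 26422 = 8797 + 26422 = 35219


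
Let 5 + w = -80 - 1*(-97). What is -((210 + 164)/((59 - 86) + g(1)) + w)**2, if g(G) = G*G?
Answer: -961/169 ≈ -5.6864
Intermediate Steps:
g(G) = G**2
w = 12 (w = -5 + (-80 - 1*(-97)) = -5 + (-80 + 97) = -5 + 17 = 12)
-((210 + 164)/((59 - 86) + g(1)) + w)**2 = -((210 + 164)/((59 - 86) + 1**2) + 12)**2 = -(374/(-27 + 1) + 12)**2 = -(374/(-26) + 12)**2 = -(374*(-1/26) + 12)**2 = -(-187/13 + 12)**2 = -(-31/13)**2 = -1*961/169 = -961/169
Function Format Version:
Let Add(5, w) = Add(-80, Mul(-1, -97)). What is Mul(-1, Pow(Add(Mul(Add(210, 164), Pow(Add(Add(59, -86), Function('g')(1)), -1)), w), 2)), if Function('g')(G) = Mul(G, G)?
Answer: Rational(-961, 169) ≈ -5.6864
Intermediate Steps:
Function('g')(G) = Pow(G, 2)
w = 12 (w = Add(-5, Add(-80, Mul(-1, -97))) = Add(-5, Add(-80, 97)) = Add(-5, 17) = 12)
Mul(-1, Pow(Add(Mul(Add(210, 164), Pow(Add(Add(59, -86), Function('g')(1)), -1)), w), 2)) = Mul(-1, Pow(Add(Mul(Add(210, 164), Pow(Add(Add(59, -86), Pow(1, 2)), -1)), 12), 2)) = Mul(-1, Pow(Add(Mul(374, Pow(Add(-27, 1), -1)), 12), 2)) = Mul(-1, Pow(Add(Mul(374, Pow(-26, -1)), 12), 2)) = Mul(-1, Pow(Add(Mul(374, Rational(-1, 26)), 12), 2)) = Mul(-1, Pow(Add(Rational(-187, 13), 12), 2)) = Mul(-1, Pow(Rational(-31, 13), 2)) = Mul(-1, Rational(961, 169)) = Rational(-961, 169)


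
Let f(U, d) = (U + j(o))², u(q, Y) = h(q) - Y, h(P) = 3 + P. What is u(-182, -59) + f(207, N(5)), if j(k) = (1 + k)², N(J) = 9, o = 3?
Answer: 49609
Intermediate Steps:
u(q, Y) = 3 + q - Y (u(q, Y) = (3 + q) - Y = 3 + q - Y)
f(U, d) = (16 + U)² (f(U, d) = (U + (1 + 3)²)² = (U + 4²)² = (U + 16)² = (16 + U)²)
u(-182, -59) + f(207, N(5)) = (3 - 182 - 1*(-59)) + (16 + 207)² = (3 - 182 + 59) + 223² = -120 + 49729 = 49609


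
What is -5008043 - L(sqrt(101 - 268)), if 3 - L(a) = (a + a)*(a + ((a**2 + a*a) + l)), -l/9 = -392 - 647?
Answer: -5008380 + 18034*I*sqrt(167) ≈ -5.0084e+6 + 2.3305e+5*I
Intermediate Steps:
l = 9351 (l = -9*(-392 - 647) = -9*(-1039) = 9351)
L(a) = 3 - 2*a*(9351 + a + 2*a**2) (L(a) = 3 - (a + a)*(a + ((a**2 + a*a) + 9351)) = 3 - 2*a*(a + ((a**2 + a**2) + 9351)) = 3 - 2*a*(a + (2*a**2 + 9351)) = 3 - 2*a*(a + (9351 + 2*a**2)) = 3 - 2*a*(9351 + a + 2*a**2))
-5008043 - L(sqrt(101 - 268)) = -5008043 - (3 - 18702*sqrt(101 - 268) - 4*(101 - 268)**(3/2) - 2*(sqrt(101 - 268))**2) = -5008043 - (3 - 18702*I*sqrt(167) - 4*(-167*I*sqrt(167)) - 2*(sqrt(-167))**2) = -5008043 - (3 - 18702*I*sqrt(167) - 4*(-167*I*sqrt(167)) - 2*(I*sqrt(167))**2) = -5008043 - (3 - 18702*I*sqrt(167) - (-668)*I*sqrt(167) - 2*(-167)) = -5008043 - (3 - 18702*I*sqrt(167) + 668*I*sqrt(167) + 334) = -5008043 - (337 - 18034*I*sqrt(167)) = -5008043 + (-337 + 18034*I*sqrt(167)) = -5008380 + 18034*I*sqrt(167)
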